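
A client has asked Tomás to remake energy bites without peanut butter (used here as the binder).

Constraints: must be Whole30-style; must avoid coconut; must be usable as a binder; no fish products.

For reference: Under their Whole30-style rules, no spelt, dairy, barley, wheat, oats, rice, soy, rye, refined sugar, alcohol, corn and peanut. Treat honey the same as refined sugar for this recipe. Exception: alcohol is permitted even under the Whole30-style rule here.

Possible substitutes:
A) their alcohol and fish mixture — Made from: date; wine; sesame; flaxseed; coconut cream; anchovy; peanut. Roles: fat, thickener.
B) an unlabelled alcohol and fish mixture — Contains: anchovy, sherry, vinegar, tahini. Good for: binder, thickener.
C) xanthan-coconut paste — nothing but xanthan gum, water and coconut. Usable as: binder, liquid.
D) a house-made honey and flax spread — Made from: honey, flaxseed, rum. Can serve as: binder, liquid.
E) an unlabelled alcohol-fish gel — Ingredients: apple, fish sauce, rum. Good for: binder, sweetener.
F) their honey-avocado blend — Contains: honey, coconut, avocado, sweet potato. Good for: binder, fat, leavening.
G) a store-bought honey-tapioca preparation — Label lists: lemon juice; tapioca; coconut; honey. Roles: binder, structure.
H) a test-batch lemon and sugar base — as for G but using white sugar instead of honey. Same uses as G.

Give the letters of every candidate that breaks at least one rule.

A: not usable as a binder; has peanut, so not Whole30-style (and 2 more) — no
B: has anchovy, so not fish-free — reject
C: has coconut, so not coconut-free — no
D: has honey, so not Whole30-style — out
E: has fish sauce, so not fish-free — no
F: has honey, so not Whole30-style; has coconut, so not coconut-free — out
G: has honey, so not Whole30-style; has coconut, so not coconut-free — out
H: has white sugar, so not Whole30-style; has coconut, so not coconut-free — reject

A, B, C, D, E, F, G, H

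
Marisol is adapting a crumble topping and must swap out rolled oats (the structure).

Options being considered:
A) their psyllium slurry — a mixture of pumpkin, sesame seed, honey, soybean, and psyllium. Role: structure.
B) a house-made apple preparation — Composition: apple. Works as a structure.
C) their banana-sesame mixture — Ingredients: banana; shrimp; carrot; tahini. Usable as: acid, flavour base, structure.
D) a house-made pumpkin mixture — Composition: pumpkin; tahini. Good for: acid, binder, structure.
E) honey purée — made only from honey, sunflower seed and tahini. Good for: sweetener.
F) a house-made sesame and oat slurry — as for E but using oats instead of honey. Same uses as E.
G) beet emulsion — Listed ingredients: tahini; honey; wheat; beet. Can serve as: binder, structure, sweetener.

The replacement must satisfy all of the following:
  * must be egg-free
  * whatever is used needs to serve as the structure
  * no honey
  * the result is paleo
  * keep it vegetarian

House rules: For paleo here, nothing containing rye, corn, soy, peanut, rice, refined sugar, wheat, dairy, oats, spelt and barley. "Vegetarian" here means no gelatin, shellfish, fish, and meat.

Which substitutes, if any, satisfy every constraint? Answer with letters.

A: has soybean, so not paleo; has honey, so not honey-free — no
B: only apple; none excluded — valid
C: has shrimp, so not vegetarian — no
D: only tahini and pumpkin; none excluded — keep
E: not usable as a structure; has honey, so not honey-free — reject
F: not usable as a structure; has oats, so not paleo — no
G: has wheat, so not paleo; has honey, so not honey-free — reject

B, D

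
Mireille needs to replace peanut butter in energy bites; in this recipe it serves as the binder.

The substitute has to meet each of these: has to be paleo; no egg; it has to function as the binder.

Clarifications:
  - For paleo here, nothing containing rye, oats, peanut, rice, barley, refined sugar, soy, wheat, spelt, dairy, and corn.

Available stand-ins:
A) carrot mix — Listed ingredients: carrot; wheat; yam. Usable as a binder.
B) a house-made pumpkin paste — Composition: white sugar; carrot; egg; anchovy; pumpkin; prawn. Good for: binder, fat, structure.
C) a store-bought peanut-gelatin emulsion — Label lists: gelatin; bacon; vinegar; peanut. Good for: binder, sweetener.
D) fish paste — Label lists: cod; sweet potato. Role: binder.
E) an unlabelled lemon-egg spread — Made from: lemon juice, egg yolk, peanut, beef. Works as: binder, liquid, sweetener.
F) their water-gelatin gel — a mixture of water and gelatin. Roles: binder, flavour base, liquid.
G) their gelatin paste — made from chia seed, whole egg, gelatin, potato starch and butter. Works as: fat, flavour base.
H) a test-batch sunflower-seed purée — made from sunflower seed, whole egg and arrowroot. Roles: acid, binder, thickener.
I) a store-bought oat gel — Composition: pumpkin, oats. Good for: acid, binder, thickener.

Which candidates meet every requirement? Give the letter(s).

A: has wheat, so not paleo — reject
B: has white sugar, so not paleo; has egg, so not egg-free — out
C: has peanut, so not paleo — out
D: paleo, no egg — OK
E: has peanut, so not paleo; has egg yolk, so not egg-free — reject
F: all constraints satisfied — valid
G: not usable as a binder; has butter, so not paleo (and 1 more) — no
H: has whole egg, so not egg-free — out
I: has oats, so not paleo — out

D, F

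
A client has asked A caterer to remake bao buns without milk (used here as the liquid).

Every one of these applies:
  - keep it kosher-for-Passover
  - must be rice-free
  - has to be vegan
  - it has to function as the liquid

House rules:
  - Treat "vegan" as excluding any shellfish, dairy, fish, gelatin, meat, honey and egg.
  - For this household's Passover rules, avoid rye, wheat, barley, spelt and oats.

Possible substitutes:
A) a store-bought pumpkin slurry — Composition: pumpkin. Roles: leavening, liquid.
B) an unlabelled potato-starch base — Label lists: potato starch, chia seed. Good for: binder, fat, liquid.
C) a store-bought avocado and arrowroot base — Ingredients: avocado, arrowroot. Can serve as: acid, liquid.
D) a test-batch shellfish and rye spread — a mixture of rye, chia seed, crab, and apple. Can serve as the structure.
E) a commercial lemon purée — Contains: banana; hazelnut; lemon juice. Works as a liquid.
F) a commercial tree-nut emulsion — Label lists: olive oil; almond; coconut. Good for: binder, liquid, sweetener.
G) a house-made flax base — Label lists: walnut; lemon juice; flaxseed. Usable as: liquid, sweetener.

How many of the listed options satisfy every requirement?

A: only pumpkin; none excluded — keep
B: kosher-for-Passover, vegan — valid
C: every rule checks out — OK
D: not usable as a liquid; has crab, so not vegan (and 1 more) — reject
E: all constraints satisfied — OK
F: works as a liquid, kosher-for-Passover, no rice — keep
G: kosher-for-Passover, no rice — OK

6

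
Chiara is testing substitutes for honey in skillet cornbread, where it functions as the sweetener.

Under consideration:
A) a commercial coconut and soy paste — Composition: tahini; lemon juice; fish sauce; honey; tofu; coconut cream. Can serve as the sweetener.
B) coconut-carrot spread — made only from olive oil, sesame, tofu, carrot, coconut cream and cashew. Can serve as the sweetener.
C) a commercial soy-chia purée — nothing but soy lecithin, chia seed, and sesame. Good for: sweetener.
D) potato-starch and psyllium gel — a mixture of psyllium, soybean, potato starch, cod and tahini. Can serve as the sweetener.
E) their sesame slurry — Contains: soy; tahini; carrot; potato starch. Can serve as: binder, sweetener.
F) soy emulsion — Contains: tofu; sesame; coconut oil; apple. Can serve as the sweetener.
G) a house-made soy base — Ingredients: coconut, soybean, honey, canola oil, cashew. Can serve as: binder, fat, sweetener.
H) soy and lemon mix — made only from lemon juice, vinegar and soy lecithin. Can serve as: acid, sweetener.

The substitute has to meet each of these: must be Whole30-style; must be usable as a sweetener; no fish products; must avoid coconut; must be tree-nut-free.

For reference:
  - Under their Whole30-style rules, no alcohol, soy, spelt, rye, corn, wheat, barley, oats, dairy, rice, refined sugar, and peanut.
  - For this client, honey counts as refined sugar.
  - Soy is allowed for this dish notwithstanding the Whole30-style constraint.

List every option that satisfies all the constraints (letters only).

C, E, H

A: has honey, so not Whole30-style; has fish sauce, so not fish-free (and 1 more) — out
B: has cashew, so not tree-nut-free; has coconut cream, so not coconut-free — out
C: soy is permitted under the Whole30-style carve-out; nothing else excluded — keep
D: has cod, so not fish-free — no
E: soy is permitted under the Whole30-style carve-out; nothing else excluded — valid
F: has coconut oil, so not coconut-free — out
G: has honey, so not Whole30-style; has cashew, so not tree-nut-free (and 1 more) — out
H: soy is permitted under the Whole30-style carve-out; nothing else excluded — valid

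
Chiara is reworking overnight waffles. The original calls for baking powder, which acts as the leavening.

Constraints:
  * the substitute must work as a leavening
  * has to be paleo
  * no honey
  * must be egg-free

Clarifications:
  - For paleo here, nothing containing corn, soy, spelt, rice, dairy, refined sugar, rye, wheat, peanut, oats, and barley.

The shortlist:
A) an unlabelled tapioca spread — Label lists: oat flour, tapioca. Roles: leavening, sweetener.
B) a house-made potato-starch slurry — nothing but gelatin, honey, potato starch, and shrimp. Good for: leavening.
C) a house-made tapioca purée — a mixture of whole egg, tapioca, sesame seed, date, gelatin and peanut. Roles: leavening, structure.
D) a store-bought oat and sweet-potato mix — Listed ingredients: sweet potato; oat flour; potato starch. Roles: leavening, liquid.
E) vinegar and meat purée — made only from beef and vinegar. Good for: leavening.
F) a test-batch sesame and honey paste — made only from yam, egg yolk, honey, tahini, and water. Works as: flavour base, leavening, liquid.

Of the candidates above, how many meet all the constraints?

A: has oat flour, so not paleo — out
B: has honey, so not honey-free — out
C: has peanut, so not paleo; has whole egg, so not egg-free — out
D: has oat flour, so not paleo — no
E: no honey, paleo — OK
F: has honey, so not honey-free; has egg yolk, so not egg-free — no

1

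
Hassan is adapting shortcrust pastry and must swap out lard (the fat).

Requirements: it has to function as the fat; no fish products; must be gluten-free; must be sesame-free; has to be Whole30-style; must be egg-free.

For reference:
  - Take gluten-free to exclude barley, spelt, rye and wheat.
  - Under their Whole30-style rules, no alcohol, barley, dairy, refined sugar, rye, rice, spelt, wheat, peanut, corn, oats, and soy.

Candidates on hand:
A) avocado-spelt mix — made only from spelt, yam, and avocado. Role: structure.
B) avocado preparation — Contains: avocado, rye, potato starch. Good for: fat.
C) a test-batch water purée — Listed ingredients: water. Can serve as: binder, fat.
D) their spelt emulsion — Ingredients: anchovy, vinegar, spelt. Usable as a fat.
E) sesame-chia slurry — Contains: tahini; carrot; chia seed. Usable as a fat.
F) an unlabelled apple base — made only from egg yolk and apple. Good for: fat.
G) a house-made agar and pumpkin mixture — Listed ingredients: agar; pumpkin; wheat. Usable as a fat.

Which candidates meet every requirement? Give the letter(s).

A: not usable as a fat; has spelt, so not gluten-free (and 1 more) — no
B: has rye, so not gluten-free; has rye, so not Whole30-style — no
C: only water; none excluded — keep
D: has spelt, so not gluten-free; has spelt, so not Whole30-style (and 1 more) — no
E: has tahini, so not sesame-free — out
F: has egg yolk, so not egg-free — no
G: has wheat, so not gluten-free; has wheat, so not Whole30-style — no

C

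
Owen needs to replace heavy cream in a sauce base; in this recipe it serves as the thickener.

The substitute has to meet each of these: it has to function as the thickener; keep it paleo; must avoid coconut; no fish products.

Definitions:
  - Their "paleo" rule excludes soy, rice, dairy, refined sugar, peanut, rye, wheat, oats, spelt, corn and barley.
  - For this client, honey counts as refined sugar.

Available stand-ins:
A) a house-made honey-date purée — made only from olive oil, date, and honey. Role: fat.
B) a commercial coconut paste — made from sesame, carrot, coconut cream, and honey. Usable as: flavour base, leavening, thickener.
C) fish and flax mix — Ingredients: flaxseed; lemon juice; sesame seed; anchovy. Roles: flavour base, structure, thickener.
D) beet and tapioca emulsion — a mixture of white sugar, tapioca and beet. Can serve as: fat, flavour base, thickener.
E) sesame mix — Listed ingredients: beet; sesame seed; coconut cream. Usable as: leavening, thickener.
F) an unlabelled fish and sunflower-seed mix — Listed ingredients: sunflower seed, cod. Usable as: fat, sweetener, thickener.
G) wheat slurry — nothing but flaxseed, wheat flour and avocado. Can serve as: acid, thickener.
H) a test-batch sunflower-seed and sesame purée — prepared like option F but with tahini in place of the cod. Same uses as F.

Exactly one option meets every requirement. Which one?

H

A: not usable as a thickener; has honey, so not paleo — out
B: has honey, so not paleo; has coconut cream, so not coconut-free — reject
C: has anchovy, so not fish-free — out
D: has white sugar, so not paleo — out
E: has coconut cream, so not coconut-free — no
F: has cod, so not fish-free — out
G: has wheat flour, so not paleo — reject
H: no coconut, paleo — valid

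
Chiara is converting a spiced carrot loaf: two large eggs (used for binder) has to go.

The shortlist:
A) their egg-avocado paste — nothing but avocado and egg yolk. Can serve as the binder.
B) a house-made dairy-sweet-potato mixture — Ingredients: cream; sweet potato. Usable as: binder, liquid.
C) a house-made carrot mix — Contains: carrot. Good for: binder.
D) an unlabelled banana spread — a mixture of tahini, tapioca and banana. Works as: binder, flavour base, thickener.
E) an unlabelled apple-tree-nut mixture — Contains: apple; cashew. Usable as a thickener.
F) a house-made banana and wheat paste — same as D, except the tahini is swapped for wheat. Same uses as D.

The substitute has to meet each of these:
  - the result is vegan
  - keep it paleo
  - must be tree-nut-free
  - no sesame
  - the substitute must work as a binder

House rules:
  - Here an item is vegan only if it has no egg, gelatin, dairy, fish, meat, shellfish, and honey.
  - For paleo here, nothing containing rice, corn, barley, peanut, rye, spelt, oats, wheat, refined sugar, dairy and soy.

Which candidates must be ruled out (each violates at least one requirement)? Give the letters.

A, B, D, E, F

A: has egg yolk, so not vegan — no
B: has cream, so not vegan; has cream, so not paleo — no
C: only carrot; none excluded — valid
D: has tahini, so not sesame-free — no
E: not usable as a binder; has cashew, so not tree-nut-free — out
F: has wheat, so not paleo — out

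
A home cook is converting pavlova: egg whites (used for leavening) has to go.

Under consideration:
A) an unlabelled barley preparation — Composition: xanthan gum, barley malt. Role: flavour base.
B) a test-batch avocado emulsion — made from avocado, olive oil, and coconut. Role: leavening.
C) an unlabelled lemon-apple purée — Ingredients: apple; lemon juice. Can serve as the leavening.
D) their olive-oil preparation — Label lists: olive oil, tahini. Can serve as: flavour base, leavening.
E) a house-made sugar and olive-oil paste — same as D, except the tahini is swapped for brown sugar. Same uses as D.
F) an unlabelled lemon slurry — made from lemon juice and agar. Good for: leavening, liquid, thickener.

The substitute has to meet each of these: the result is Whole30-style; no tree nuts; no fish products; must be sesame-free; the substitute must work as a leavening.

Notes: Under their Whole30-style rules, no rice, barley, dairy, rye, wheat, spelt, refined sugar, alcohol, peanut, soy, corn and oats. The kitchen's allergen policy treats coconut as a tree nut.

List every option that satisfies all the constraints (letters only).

A: not usable as a leavening; has barley malt, so not Whole30-style — out
B: has coconut, so not tree-nut-free — no
C: nothing on the exclusion list — OK
D: has tahini, so not sesame-free — no
E: has brown sugar, so not Whole30-style — out
F: works as a leavening, no fish, Whole30-style — OK

C, F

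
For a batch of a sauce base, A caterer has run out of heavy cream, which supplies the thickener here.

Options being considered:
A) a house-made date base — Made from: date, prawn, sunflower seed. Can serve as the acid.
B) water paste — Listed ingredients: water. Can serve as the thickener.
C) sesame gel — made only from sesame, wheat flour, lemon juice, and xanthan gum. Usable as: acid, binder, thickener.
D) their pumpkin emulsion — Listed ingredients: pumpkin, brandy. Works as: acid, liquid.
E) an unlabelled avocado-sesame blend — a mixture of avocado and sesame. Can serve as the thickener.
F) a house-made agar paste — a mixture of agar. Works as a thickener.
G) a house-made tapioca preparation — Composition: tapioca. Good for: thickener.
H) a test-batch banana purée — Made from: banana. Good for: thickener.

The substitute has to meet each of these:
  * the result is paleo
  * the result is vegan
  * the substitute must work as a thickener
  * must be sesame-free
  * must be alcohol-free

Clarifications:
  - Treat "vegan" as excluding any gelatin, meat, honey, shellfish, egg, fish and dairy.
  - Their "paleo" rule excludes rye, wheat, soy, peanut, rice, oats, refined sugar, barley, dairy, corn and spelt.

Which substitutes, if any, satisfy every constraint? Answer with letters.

A: not usable as a thickener; has prawn, so not vegan — out
B: all constraints satisfied — OK
C: has wheat flour, so not paleo; has sesame, so not sesame-free — reject
D: not usable as a thickener; has brandy, so not alcohol-free — reject
E: has sesame, so not sesame-free — reject
F: every rule checks out — valid
G: no alcohol, paleo — keep
H: works as a thickener, no alcohol, paleo — OK

B, F, G, H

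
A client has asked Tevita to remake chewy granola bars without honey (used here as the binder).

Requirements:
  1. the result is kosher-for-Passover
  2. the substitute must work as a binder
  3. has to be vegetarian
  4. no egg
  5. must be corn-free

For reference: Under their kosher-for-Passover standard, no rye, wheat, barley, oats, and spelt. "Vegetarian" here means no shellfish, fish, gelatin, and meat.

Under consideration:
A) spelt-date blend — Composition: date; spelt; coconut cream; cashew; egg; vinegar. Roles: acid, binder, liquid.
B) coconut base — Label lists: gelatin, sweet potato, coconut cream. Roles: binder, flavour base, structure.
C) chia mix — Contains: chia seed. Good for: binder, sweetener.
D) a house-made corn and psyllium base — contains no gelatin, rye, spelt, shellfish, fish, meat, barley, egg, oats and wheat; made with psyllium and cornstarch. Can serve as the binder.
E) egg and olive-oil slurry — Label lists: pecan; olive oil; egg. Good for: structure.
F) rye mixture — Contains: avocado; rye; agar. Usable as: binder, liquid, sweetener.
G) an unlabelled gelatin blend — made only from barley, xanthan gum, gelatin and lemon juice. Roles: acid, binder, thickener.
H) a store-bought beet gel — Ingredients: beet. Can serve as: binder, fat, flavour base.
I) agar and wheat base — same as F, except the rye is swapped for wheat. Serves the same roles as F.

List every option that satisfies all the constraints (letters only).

A: has spelt, so not kosher-for-Passover; has egg, so not egg-free — no
B: has gelatin, so not vegetarian — out
C: all constraints satisfied — valid
D: has cornstarch, so not corn-free — reject
E: not usable as a binder; has egg, so not egg-free — no
F: has rye, so not kosher-for-Passover — out
G: has barley, so not kosher-for-Passover; has gelatin, so not vegetarian — no
H: works as a binder, no egg, vegetarian — keep
I: has wheat, so not kosher-for-Passover — reject

C, H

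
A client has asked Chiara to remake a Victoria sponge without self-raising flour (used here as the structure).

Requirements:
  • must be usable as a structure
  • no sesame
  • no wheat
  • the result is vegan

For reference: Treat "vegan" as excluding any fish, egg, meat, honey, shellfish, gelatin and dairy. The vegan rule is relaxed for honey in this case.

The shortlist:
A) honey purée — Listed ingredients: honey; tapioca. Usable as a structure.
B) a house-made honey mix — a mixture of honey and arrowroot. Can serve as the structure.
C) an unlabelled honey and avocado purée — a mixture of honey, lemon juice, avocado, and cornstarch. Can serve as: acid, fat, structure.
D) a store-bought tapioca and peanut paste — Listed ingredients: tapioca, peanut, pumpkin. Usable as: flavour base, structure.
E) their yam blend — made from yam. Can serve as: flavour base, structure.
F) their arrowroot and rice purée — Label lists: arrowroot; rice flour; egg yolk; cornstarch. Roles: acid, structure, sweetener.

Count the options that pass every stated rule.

A: honey is permitted under the vegan carve-out; nothing else excluded — keep
B: honey is permitted under the vegan carve-out; nothing else excluded — OK
C: honey is permitted under the vegan carve-out; nothing else excluded — valid
D: only peanut, pumpkin, and tapioca; none excluded — OK
E: works as a structure, no wheat, vegan — OK
F: has egg yolk, so not vegan — out

5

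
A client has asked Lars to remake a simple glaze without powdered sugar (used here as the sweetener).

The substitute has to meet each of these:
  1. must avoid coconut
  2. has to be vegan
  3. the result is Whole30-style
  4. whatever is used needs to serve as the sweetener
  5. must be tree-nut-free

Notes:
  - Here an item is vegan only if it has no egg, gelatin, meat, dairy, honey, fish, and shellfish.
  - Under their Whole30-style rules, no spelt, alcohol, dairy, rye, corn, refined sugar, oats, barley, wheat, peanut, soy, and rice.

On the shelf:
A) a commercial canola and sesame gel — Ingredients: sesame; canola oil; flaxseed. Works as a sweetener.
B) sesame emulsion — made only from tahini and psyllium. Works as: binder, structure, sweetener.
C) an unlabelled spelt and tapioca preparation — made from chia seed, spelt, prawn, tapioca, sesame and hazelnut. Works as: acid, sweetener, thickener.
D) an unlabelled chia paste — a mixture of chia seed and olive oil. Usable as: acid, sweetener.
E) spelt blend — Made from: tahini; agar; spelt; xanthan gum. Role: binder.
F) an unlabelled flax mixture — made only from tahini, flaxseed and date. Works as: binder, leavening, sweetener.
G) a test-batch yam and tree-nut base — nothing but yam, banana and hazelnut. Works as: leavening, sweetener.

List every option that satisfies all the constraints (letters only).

A, B, D, F

A: only sesame, canola oil, and flaxseed; none excluded — keep
B: nothing on the exclusion list — keep
C: has prawn, so not vegan; has spelt, so not Whole30-style (and 1 more) — no
D: only olive oil and chia seed; none excluded — OK
E: not usable as a sweetener; has spelt, so not Whole30-style — out
F: works as a sweetener, Whole30-style, vegan — valid
G: has hazelnut, so not tree-nut-free — no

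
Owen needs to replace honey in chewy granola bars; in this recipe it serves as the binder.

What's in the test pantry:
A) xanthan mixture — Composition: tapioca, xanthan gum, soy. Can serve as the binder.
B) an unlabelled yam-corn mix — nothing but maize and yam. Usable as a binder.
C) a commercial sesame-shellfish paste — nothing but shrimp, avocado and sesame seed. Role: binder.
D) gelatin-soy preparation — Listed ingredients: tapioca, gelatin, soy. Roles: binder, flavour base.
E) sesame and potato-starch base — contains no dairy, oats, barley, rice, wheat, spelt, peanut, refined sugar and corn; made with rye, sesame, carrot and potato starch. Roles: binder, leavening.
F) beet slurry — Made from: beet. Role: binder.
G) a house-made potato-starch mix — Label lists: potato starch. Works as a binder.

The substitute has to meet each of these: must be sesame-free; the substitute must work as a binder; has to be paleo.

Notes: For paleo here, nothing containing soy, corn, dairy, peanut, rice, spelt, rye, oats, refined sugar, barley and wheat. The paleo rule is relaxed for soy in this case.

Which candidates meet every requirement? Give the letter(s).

A, D, F, G

A: soy is permitted under the paleo carve-out; nothing else excluded — keep
B: has maize, so not paleo — out
C: has sesame seed, so not sesame-free — no
D: soy is permitted under the paleo carve-out; nothing else excluded — OK
E: has rye, so not paleo; has sesame, so not sesame-free — reject
F: no sesame, paleo — keep
G: only potato starch; none excluded — valid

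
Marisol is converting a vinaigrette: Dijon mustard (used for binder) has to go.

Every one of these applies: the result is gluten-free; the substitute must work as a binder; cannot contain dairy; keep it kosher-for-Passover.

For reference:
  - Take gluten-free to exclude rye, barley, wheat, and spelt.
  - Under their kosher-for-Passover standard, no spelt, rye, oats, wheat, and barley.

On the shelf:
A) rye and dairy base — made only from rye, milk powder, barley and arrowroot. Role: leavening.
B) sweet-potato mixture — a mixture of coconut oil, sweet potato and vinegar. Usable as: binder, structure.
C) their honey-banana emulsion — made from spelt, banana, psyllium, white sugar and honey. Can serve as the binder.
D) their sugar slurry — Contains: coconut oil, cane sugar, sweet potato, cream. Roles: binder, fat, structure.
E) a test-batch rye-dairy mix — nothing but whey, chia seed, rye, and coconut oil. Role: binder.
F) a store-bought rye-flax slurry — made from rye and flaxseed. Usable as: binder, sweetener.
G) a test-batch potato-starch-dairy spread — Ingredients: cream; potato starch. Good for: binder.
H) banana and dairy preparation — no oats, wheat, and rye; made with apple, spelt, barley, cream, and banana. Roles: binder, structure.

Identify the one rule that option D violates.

usable as a binder: satisfied
gluten-free: satisfied
kosher-for-Passover: satisfied
dairy-free: has cream — fails

dairy-free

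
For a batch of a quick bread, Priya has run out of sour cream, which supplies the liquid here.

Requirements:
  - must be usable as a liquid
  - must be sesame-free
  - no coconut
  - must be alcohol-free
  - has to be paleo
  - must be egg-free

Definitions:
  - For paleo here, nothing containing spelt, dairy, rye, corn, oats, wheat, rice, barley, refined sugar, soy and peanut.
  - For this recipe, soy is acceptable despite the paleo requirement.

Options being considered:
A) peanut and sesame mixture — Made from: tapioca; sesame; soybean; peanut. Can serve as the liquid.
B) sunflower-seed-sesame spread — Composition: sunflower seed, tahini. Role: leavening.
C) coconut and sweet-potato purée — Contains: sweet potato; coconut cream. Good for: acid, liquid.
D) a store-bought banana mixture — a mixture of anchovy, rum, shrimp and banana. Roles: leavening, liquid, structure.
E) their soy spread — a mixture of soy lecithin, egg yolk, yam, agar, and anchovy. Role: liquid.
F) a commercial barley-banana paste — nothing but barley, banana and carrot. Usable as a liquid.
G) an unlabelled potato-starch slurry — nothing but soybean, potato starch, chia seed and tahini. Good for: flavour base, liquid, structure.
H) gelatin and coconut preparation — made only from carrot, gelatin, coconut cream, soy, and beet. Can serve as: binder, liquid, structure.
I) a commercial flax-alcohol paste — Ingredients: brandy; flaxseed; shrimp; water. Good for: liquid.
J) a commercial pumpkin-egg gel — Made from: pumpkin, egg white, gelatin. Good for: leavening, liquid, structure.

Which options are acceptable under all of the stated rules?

A: has peanut, so not paleo; has sesame, so not sesame-free — reject
B: not usable as a liquid; has tahini, so not sesame-free — out
C: has coconut cream, so not coconut-free — reject
D: has rum, so not alcohol-free — no
E: has egg yolk, so not egg-free — out
F: has barley, so not paleo — no
G: has tahini, so not sesame-free — out
H: has coconut cream, so not coconut-free — no
I: has brandy, so not alcohol-free — no
J: has egg white, so not egg-free — reject

none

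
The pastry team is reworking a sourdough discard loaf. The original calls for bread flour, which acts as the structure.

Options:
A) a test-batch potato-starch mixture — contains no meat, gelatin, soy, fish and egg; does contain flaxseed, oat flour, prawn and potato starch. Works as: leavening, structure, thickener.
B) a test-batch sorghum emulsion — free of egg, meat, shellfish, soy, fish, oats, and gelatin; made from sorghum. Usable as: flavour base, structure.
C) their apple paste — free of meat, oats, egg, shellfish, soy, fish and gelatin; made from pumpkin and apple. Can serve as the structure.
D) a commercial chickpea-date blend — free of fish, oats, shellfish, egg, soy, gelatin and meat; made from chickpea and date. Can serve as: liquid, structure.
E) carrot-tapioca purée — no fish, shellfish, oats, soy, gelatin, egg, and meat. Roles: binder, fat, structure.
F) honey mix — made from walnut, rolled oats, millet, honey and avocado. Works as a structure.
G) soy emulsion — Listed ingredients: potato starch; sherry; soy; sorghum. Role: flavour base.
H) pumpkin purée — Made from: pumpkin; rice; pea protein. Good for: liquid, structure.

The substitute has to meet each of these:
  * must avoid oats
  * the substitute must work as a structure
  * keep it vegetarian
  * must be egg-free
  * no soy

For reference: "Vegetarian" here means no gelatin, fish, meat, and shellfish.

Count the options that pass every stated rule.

A: has prawn, so not vegetarian; has oat flour, so not oat-free — out
B: all constraints satisfied — valid
C: works as a structure, no soy, no oats — valid
D: no soy, no oats — keep
E: no oats, no egg — valid
F: has rolled oats, so not oat-free — out
G: not usable as a structure; has soy, so not soy-free — no
H: only rice, pea protein and pumpkin; none excluded — valid

5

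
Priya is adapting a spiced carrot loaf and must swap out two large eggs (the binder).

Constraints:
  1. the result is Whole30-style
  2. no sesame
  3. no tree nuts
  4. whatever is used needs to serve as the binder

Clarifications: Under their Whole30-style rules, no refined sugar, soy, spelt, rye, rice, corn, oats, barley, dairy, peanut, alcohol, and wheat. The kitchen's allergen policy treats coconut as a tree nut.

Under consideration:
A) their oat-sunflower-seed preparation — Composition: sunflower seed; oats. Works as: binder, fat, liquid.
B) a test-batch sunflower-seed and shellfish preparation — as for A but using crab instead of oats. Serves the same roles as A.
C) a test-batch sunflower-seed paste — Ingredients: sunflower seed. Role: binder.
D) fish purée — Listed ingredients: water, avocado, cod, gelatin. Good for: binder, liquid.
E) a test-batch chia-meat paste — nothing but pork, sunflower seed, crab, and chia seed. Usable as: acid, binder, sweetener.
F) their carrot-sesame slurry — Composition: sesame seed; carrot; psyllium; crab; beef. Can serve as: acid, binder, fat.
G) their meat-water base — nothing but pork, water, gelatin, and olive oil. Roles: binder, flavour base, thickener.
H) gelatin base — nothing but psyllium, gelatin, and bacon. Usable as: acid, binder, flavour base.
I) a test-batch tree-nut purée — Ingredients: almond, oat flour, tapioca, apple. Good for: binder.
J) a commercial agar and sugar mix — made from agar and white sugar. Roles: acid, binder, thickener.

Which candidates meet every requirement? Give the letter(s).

B, C, D, E, G, H

A: has oats, so not Whole30-style — reject
B: only crab and sunflower seed; none excluded — keep
C: no sesame, Whole30-style — keep
D: works as a binder, tree-nut-free, no sesame — keep
E: all constraints satisfied — valid
F: has sesame seed, so not sesame-free — no
G: nothing on the exclusion list — valid
H: only gelatin, bacon and psyllium; none excluded — valid
I: has oat flour, so not Whole30-style; has almond, so not tree-nut-free — out
J: has white sugar, so not Whole30-style — reject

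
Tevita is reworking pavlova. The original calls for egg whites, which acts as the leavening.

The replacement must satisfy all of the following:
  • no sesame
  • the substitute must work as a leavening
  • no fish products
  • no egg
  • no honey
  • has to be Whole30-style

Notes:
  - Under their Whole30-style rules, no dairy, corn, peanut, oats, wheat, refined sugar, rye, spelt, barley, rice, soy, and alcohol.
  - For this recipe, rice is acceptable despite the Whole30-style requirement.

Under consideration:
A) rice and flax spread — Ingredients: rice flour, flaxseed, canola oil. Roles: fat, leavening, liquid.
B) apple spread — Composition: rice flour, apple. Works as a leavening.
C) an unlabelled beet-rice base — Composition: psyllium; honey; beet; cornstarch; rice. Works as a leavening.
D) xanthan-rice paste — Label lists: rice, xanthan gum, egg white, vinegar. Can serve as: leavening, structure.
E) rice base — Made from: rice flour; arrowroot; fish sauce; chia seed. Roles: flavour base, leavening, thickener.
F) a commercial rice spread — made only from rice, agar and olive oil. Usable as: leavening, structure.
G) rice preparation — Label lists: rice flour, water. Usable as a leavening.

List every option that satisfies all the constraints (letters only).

A, B, F, G

A: rice is permitted under the Whole30-style carve-out; nothing else excluded — OK
B: rice is permitted under the Whole30-style carve-out; nothing else excluded — OK
C: has cornstarch, so not Whole30-style; has honey, so not honey-free — no
D: has egg white, so not egg-free — no
E: has fish sauce, so not fish-free — no
F: rice is permitted under the Whole30-style carve-out; nothing else excluded — keep
G: rice is permitted under the Whole30-style carve-out; nothing else excluded — valid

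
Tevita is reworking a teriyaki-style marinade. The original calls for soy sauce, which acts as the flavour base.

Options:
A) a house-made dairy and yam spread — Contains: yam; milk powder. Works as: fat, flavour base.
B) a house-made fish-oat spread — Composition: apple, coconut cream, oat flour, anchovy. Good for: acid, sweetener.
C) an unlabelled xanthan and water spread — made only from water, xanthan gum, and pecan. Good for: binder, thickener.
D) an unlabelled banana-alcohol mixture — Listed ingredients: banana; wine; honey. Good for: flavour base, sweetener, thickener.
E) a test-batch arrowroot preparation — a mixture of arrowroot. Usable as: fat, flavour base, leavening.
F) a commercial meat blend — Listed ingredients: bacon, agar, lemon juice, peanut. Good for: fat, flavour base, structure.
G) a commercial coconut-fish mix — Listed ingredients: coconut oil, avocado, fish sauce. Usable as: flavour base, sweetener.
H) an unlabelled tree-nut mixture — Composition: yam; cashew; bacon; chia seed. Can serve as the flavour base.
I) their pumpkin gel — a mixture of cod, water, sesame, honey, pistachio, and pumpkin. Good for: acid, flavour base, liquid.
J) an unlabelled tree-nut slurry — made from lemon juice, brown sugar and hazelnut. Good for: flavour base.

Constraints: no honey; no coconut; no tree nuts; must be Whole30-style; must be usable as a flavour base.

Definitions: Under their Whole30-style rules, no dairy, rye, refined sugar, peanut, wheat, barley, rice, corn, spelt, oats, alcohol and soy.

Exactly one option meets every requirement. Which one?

A: has milk powder, so not Whole30-style — reject
B: not usable as a flavour base; has oat flour, so not Whole30-style (and 1 more) — no
C: not usable as a flavour base; has pecan, so not tree-nut-free — out
D: has wine, so not Whole30-style; has honey, so not honey-free — out
E: Whole30-style, no tree nuts — keep
F: has peanut, so not Whole30-style — reject
G: has coconut oil, so not coconut-free — out
H: has cashew, so not tree-nut-free — no
I: has pistachio, so not tree-nut-free; has honey, so not honey-free — no
J: has brown sugar, so not Whole30-style; has hazelnut, so not tree-nut-free — no

E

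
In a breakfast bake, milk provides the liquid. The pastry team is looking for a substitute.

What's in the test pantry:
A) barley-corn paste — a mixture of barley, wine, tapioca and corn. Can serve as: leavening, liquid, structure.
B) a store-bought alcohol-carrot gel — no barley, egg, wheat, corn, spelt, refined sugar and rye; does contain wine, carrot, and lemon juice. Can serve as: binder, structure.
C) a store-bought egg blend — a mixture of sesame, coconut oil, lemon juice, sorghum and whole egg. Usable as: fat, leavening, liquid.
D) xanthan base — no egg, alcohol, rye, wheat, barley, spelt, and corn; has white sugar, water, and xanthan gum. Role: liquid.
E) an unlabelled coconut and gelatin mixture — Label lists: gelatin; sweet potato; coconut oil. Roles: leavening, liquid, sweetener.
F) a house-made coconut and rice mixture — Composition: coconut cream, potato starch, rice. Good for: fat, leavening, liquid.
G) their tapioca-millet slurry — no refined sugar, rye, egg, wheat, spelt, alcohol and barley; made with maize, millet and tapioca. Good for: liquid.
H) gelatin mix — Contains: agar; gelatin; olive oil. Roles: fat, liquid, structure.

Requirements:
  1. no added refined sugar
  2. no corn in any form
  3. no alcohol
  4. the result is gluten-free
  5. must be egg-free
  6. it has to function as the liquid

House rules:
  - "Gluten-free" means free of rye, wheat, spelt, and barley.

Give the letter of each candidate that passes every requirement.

E, F, H

A: has barley, so not gluten-free; has wine, so not alcohol-free (and 1 more) — reject
B: not usable as a liquid; has wine, so not alcohol-free — reject
C: has whole egg, so not egg-free — out
D: has white sugar, so not no-added-sugar — reject
E: nothing on the exclusion list — OK
F: only coconut cream, rice, and potato starch; none excluded — valid
G: has maize, so not corn-free — reject
H: no egg, no alcohol — valid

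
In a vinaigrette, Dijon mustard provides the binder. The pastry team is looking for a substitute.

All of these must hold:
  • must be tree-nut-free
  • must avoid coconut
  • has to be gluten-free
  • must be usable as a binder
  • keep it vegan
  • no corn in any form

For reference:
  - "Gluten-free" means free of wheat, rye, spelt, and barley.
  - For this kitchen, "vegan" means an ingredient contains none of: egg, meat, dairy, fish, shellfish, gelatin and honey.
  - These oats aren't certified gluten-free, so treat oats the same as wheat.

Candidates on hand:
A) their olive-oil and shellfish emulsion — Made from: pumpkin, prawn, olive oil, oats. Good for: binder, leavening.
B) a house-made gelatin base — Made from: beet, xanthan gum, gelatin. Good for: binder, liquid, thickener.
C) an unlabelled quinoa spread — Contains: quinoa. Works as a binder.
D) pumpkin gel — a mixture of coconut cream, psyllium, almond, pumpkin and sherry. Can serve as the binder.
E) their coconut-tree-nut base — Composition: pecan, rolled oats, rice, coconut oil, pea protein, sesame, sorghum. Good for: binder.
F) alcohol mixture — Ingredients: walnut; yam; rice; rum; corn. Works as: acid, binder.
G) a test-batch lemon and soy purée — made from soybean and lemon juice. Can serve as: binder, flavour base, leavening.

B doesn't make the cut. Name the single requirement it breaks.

vegan

usable as a binder: satisfied
gluten-free: satisfied
vegan: has gelatin — fails
coconut-free: satisfied
tree-nut-free: satisfied
corn-free: satisfied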